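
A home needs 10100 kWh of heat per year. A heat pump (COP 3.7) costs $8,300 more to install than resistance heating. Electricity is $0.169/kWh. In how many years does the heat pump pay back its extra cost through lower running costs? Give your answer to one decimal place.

6.7 years

Resistance: 10100 kWh × $0.169 = $1,706.90/yr
Heat pump: 10100 / 3.7 = 2730 kWh in → × $0.169 = $461.32/yr
Annual savings = $1,245.58
Payback = $8,300 / $1,245.58 = 6.66 years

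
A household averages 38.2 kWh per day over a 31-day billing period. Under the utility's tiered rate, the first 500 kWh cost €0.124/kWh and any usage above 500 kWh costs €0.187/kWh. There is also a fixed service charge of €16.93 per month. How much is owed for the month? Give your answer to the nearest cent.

Usage = 38.2 kWh/day × 31 days = 1184.2 kWh
First 500 kWh × €0.124 = €62.00
Remaining 684.2 kWh × €0.187 = €127.95
Energy charge = €189.95; + service €16.93 = €206.88

€206.88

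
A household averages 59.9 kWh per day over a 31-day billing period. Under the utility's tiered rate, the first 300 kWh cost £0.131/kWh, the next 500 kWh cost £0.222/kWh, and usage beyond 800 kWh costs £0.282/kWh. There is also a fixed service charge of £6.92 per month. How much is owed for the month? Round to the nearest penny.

Usage = 59.9 kWh/day × 31 days = 1856.9 kWh
First 300 kWh × £0.131 = £39.30
Next 500 kWh × £0.222 = £111.00
Remaining 1056.9 kWh × £0.282 = £298.05
Energy charge = £448.35; + service £6.92 = £455.27

£455.27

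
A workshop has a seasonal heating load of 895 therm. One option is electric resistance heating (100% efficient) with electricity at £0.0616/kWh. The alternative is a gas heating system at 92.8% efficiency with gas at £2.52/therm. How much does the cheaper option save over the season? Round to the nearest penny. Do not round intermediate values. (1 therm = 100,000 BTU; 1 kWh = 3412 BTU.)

£814.56

Heat load = 895 therm × 100,000 = 89,500,000 BTU
Gas: input = 89,500,000 / 0.928 = 96,443,966 BTU = 964.4 therm → 964.4 × £2.52 = £2,430.39
Electric: 89,500,000 BTU / 3412 = 26,230 kWh → × £0.0616 = £1,615.83
Difference = |£2,430.39 − £1,615.83| = £814.56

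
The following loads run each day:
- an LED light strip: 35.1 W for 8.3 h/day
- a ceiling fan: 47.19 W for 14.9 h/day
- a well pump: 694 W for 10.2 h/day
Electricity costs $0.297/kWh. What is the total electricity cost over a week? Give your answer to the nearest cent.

$16.78

LED light strip: 35.1 W × 8.3 h × 7 d = 2,039 Wh = 2.039 kWh
ceiling fan: 47.19 W × 14.9 h × 7 d = 4,922 Wh = 4.922 kWh
well pump: 694 W × 10.2 h × 7 d = 49,552 Wh = 49.55 kWh
Total energy = 2.039 + 4.922 + 49.55 = 56.51 kWh
Cost = 56.51 kWh × $0.297 = $16.78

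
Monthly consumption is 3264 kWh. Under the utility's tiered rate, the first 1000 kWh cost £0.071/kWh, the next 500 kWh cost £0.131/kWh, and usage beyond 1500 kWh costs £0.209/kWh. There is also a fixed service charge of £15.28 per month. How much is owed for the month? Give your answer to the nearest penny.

£520.46

First 1000 kWh × £0.071 = £71.00
Next 500 kWh × £0.131 = £65.50
Remaining 1764 kWh × £0.209 = £368.68
Energy charge = £505.18; + service £15.28 = £520.46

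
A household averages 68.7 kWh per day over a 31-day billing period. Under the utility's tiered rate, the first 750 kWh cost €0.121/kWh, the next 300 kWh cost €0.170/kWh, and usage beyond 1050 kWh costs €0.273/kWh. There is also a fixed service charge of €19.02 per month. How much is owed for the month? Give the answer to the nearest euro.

€456

Usage = 68.7 kWh/day × 31 days = 2129.7 kWh
First 750 kWh × €0.121 = €90.75
Next 300 kWh × €0.170 = €51.00
Remaining 1079.7 kWh × €0.273 = €294.76
Energy charge = €436.51; + service €19.02 = €455.53 ≈ €456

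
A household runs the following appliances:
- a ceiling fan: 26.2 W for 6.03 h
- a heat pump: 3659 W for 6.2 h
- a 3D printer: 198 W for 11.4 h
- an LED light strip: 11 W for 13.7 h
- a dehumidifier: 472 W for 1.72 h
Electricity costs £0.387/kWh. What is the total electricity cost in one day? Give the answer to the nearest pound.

£10

ceiling fan: 26.2 W × 6.03 h = 158 Wh = 0.158 kWh
heat pump: 3659 W × 6.2 h = 22,686 Wh = 22.69 kWh
3D printer: 198 W × 11.4 h = 2,257 Wh = 2.257 kWh
LED light strip: 11 W × 13.7 h = 151 Wh = 0.1507 kWh
dehumidifier: 472 W × 1.72 h = 812 Wh = 0.8118 kWh
Total energy = 0.158 + 22.69 + 2.257 + 0.1507 + 0.8118 = 26.06 kWh
Cost = 26.06 kWh × £0.387 = £10.09 ≈ £10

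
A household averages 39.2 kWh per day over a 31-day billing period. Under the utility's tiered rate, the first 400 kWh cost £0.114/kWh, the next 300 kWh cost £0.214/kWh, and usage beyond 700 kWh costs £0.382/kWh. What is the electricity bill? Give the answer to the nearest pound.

Usage = 39.2 kWh/day × 31 days = 1215.2 kWh
First 400 kWh × £0.114 = £45.60
Next 300 kWh × £0.214 = £64.20
Remaining 515.2 kWh × £0.382 = £196.81
Total = £306.61 ≈ £307

£307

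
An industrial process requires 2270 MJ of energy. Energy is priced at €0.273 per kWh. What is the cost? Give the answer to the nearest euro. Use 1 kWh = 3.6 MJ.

2270 MJ × (0.27778 kWh/MJ) = 630.6 kWh
Cost = 630.6 kWh × €0.273/kWh = €172.14 ≈ €172

€172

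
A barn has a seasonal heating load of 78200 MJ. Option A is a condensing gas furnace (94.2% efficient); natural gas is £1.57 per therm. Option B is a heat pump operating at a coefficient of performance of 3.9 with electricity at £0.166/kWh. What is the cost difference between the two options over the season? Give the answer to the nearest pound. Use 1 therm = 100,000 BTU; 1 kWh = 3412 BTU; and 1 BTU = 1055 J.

£311

Heat load = 78200 MJ = 78,200,000,000 J / 1055 = 74,123,223 BTU
Gas: input = 74,123,223 / 0.942 = 78,687,073 BTU = 786.9 therm → 786.9 × £1.57 = £1,235.39
Heat pump: 74,123,223 BTU / 3412 = 21,720 kWh heat; / 3.9 = 5,570 kWh in → × £0.166 = £924.67
Difference = |£1,235.39 − £924.67| = £310.71 ≈ £311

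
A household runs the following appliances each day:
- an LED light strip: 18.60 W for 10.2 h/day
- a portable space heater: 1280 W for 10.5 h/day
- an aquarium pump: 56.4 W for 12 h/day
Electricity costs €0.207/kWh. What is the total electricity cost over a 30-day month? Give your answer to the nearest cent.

LED light strip: 18.60 W × 10.2 h × 30 d = 5,692 Wh = 5.692 kWh
portable space heater: 1280 W × 10.5 h × 30 d = 403,200 Wh = 403.2 kWh
aquarium pump: 56.4 W × 12 h × 30 d = 20,304 Wh = 20.3 kWh
Total energy = 5.692 + 403.2 + 20.3 = 429.2 kWh
Cost = 429.2 kWh × €0.207 = €88.84

€88.84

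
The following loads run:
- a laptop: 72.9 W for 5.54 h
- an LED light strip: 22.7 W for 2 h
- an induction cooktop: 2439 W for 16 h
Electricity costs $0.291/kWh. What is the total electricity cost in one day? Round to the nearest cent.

laptop: 72.9 W × 5.54 h = 404 Wh = 0.4039 kWh
LED light strip: 22.7 W × 2 h = 45 Wh = 0.0454 kWh
induction cooktop: 2439 W × 16 h = 39,024 Wh = 39.02 kWh
Total energy = 0.4039 + 0.0454 + 39.02 = 39.47 kWh
Cost = 39.47 kWh × $0.291 = $11.49

$11.49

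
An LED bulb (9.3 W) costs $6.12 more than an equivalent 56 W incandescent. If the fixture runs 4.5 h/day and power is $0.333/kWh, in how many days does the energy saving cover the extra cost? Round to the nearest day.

Power saved = 56 − 9.3 = 46.7 W
Daily energy saved = 46.7 W × 4.5 h = 210.2 Wh = 0.21015 kWh
Daily savings = 0.21015 × $0.333 = $0.0700
Payback = $6.12 / $0.0700 per day = 87.45 days

87 days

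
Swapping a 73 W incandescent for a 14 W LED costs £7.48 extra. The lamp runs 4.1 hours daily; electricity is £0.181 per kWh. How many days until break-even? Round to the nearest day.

Power saved = 73 − 14 = 59 W
Daily energy saved = 59 W × 4.1 h = 241.9 Wh = 0.2419 kWh
Daily savings = 0.2419 × £0.181 = £0.0438
Payback = £7.48 / £0.0438 per day = 170.8 days

171 days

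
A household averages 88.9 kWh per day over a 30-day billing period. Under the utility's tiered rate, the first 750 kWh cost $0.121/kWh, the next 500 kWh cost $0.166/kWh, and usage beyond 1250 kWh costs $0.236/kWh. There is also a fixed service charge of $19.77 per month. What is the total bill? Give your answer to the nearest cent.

$527.93

Usage = 88.9 kWh/day × 30 days = 2667 kWh
First 750 kWh × $0.121 = $90.75
Next 500 kWh × $0.166 = $83.00
Remaining 1417 kWh × $0.236 = $334.41
Energy charge = $508.16; + service $19.77 = $527.93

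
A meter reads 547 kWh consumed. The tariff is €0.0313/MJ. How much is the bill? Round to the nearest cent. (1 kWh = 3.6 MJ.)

€61.64

547 kWh × (3.6 MJ/kWh) = 1,969 MJ
Cost = 1,969 MJ × €0.0313/MJ = €61.64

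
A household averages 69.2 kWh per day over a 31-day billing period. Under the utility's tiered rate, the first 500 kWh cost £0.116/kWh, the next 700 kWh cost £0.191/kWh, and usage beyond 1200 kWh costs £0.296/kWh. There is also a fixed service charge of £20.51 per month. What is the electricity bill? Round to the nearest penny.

Usage = 69.2 kWh/day × 31 days = 2145.2 kWh
First 500 kWh × £0.116 = £58.00
Next 700 kWh × £0.191 = £133.70
Remaining 945.2 kWh × £0.296 = £279.78
Energy charge = £471.48; + service £20.51 = £491.99

£491.99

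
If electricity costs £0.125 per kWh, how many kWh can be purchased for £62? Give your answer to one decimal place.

496.0 kWh

£62 / £0.125 per kWh = 496 kWh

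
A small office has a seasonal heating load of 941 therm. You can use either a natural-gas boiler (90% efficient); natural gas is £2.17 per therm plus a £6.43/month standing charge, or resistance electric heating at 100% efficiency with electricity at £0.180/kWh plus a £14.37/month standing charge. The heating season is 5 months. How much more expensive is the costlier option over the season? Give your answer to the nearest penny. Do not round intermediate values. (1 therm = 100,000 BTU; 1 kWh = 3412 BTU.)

£2735.09

Heat load = 941 therm × 100,000 = 94,100,000 BTU
Gas: input = 94,100,000 / 0.90 = 104,555,556 BTU = 1,046 therm → 1,046 × £2.17 = £2,268.86; + 5 × £6.43 standing = £2,301.01
Electric: 94,100,000 BTU / 3412 = 27,580 kWh → × £0.180 = £4,964.24; + 5 × £14.37 standing = £5,036.09
Difference = |£2,301.01 − £5,036.09| = £2,735.09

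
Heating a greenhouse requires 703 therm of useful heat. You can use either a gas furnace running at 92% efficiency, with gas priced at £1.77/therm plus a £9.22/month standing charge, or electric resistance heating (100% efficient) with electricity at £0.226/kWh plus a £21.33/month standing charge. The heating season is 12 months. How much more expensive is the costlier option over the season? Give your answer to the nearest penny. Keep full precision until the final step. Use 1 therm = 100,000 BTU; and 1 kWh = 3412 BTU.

Heat load = 703 therm × 100,000 = 70,300,000 BTU
Gas: input = 70,300,000 / 0.92 = 76,413,043 BTU = 764.1 therm → 764.1 × £1.77 = £1,352.51; + 12 × £9.22 standing = £1,463.15
Electric: 70,300,000 BTU / 3412 = 20,600 kWh → × £0.226 = £4,656.45; + 12 × £21.33 standing = £4,912.41
Difference = |£1,463.15 − £4,912.41| = £3,449.26

£3449.26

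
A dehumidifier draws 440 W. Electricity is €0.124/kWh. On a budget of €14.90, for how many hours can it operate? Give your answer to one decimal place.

273.1 h

Energy budget = €14.90 / €0.124 per kWh = 120.2 kWh = 120,161 Wh
Runtime = 120,161 Wh / 440 W = 273.1 h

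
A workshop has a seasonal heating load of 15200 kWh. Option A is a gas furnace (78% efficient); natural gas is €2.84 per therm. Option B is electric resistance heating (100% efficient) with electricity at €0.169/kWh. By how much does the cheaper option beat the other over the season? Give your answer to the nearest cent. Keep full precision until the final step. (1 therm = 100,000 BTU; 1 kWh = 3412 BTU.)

Heat load = 15200 kWh × 3412 = 51,862,400 BTU
Gas: input = 51,862,400 / 0.78 = 66,490,256 BTU = 664.9 therm → 664.9 × €2.84 = €1,888.32
Electric: 51,862,400 BTU / 3412 = 15,200 kWh → × €0.169 = €2,568.80
Difference = |€1,888.32 − €2,568.80| = €680.48

€680.48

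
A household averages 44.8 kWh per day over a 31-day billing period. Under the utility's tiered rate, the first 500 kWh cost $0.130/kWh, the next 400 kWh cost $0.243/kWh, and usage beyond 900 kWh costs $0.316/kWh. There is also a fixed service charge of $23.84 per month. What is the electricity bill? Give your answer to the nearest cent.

Usage = 44.8 kWh/day × 31 days = 1388.8 kWh
First 500 kWh × $0.130 = $65.00
Next 400 kWh × $0.243 = $97.20
Remaining 488.8 kWh × $0.316 = $154.46
Energy charge = $316.66; + service $23.84 = $340.50

$340.50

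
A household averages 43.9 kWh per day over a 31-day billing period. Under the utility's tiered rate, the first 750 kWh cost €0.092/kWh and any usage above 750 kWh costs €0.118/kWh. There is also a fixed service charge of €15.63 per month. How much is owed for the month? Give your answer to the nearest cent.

€156.72

Usage = 43.9 kWh/day × 31 days = 1360.9 kWh
First 750 kWh × €0.092 = €69.00
Remaining 610.9 kWh × €0.118 = €72.09
Energy charge = €141.09; + service €15.63 = €156.72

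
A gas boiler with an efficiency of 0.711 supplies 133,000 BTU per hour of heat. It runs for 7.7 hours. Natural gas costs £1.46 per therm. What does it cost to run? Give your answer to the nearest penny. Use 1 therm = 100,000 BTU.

£21.03

Heat delivered = 133,000 BTU/h × 7.7 h = 1,024,100 BTU
Gas input = 1,024,100 / 0.711 = 1,440,366 BTU
= 1,440,366 / 100,000 = 14.4 therm
Cost = 14.4 × £1.46/therm = £21.03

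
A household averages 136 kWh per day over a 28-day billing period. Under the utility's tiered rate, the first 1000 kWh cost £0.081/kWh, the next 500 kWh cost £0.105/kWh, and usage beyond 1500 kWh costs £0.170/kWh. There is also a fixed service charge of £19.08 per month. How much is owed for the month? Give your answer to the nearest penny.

Usage = 136 kWh/day × 28 days = 3808 kWh
First 1000 kWh × £0.081 = £81.00
Next 500 kWh × £0.105 = £52.50
Remaining 2308 kWh × £0.170 = £392.36
Energy charge = £525.86; + service £19.08 = £544.94

£544.94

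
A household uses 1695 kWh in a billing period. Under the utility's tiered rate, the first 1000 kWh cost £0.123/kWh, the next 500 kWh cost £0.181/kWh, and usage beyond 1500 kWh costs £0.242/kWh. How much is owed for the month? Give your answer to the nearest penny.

£260.69

First 1000 kWh × £0.123 = £123.00
Next 500 kWh × £0.181 = £90.50
Remaining 195 kWh × £0.242 = £47.19
Total = £260.69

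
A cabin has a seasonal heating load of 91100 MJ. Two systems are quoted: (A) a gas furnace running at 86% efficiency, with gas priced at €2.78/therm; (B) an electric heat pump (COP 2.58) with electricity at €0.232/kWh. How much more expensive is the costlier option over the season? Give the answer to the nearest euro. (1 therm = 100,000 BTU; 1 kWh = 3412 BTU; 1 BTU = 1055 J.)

€516

Heat load = 91100 MJ = 91,100,000,000 J / 1055 = 86,350,711 BTU
Gas: input = 86,350,711 / 0.86 = 100,407,803 BTU = 1,004 therm → 1,004 × €2.78 = €2,791.34
Heat pump: 86,350,711 BTU / 3412 = 25,310 kWh heat; / 2.58 = 9,809 kWh in → × €0.232 = €2,275.75
Difference = |€2,791.34 − €2,275.75| = €515.58 ≈ €516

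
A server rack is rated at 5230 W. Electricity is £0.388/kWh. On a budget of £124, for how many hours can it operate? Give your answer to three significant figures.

Energy budget = £124 / £0.388 per kWh = 319.6 kWh = 319,588 Wh
Runtime = 319,588 Wh / 5230 W = 61.11 h

61.1 h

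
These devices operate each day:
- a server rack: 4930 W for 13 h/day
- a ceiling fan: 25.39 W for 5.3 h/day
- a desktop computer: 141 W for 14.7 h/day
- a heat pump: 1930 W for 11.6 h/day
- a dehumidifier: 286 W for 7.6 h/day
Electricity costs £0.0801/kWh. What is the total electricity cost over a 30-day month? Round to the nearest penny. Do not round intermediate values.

server rack: 4930 W × 13 h × 30 d = 1,922,700 Wh = 1,923 kWh
ceiling fan: 25.39 W × 5.3 h × 30 d = 4,037 Wh = 4.037 kWh
desktop computer: 141 W × 14.7 h × 30 d = 62,181 Wh = 62.18 kWh
heat pump: 1930 W × 11.6 h × 30 d = 671,640 Wh = 671.6 kWh
dehumidifier: 286 W × 7.6 h × 30 d = 65,208 Wh = 65.21 kWh
Total energy = 1,923 + 4.037 + 62.18 + 671.6 + 65.21 = 2,726 kWh
Cost = 2,726 kWh × £0.0801 = £218.33

£218.33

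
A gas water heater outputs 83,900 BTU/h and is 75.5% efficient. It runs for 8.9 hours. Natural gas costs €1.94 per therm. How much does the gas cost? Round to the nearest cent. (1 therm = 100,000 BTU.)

Heat delivered = 83,900 BTU/h × 8.9 h = 746,710 BTU
Gas input = 746,710 / 0.755 = 989,020 BTU
= 989,020 / 100,000 = 9.89 therm
Cost = 9.89 × €1.94/therm = €19.19

€19.19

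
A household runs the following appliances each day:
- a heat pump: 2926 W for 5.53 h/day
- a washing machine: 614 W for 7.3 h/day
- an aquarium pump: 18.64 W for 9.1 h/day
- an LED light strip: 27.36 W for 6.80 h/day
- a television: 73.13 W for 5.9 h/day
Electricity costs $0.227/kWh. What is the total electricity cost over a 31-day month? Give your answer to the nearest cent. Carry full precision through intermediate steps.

$150.94

heat pump: 2926 W × 5.53 h × 31 d = 501,604 Wh = 501.6 kWh
washing machine: 614 W × 7.3 h × 31 d = 138,948 Wh = 138.9 kWh
aquarium pump: 18.64 W × 9.1 h × 31 d = 5,258 Wh = 5.258 kWh
LED light strip: 27.36 W × 6.80 h × 31 d = 5,767 Wh = 5.767 kWh
television: 73.13 W × 5.9 h × 31 d = 13,375 Wh = 13.38 kWh
Total energy = 501.6 + 138.9 + 5.258 + 5.767 + 13.38 = 665 kWh
Cost = 665 kWh × $0.227 = $150.94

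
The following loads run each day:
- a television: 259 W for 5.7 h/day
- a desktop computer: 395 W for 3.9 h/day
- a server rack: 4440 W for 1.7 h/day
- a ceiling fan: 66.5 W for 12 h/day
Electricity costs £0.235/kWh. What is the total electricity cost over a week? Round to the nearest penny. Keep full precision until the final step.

television: 259 W × 5.7 h × 7 d = 10,334 Wh = 10.33 kWh
desktop computer: 395 W × 3.9 h × 7 d = 10,784 Wh = 10.78 kWh
server rack: 4440 W × 1.7 h × 7 d = 52,836 Wh = 52.84 kWh
ceiling fan: 66.5 W × 12 h × 7 d = 5,586 Wh = 5.586 kWh
Total energy = 10.33 + 10.78 + 52.84 + 5.586 = 79.54 kWh
Cost = 79.54 kWh × £0.235 = £18.69

£18.69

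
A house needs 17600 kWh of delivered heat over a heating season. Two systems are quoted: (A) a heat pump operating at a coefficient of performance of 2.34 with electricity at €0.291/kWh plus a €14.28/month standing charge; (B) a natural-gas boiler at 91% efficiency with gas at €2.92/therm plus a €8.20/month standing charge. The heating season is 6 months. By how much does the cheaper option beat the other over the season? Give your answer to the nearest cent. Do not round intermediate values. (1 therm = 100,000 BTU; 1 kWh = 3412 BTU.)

Heat load = 17600 kWh × 3412 = 60,051,200 BTU
Gas: input = 60,051,200 / 0.91 = 65,990,330 BTU = 659.9 therm → 659.9 × €2.92 = €1,926.92; + 6 × €8.20 standing = €1,976.12
Heat pump: 60,051,200 BTU / 3412 = 17,600 kWh heat; / 2.34 = 7,521 kWh in → × €0.291 = €2,188.72; + 6 × €14.28 standing = €2,274.40
Difference = |€1,976.12 − €2,274.40| = €298.28

€298.28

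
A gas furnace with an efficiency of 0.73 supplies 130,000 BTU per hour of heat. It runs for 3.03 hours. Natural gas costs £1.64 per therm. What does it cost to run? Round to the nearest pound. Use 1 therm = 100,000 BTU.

£9

Heat delivered = 130,000 BTU/h × 3.03 h = 393,900 BTU
Gas input = 393,900 / 0.73 = 539,589 BTU
= 539,589 / 100,000 = 5.396 therm
Cost = 5.396 × £1.64/therm = £8.85 ≈ £9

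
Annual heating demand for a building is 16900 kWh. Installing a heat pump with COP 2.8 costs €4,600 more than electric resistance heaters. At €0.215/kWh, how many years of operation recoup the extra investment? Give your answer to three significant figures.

Resistance: 16900 kWh × €0.215 = €3,633.50/yr
Heat pump: 16900 / 2.8 = 6036 kWh in → × €0.215 = €1,297.68/yr
Annual savings = €2,335.82
Payback = €4,600 / €2,335.82 = 1.97 years

1.97 years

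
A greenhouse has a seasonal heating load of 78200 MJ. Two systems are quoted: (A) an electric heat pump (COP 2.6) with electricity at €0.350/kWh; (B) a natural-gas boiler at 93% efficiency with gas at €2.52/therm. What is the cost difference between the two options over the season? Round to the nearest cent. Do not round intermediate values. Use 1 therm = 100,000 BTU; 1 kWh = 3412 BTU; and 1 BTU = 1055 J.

€915.92

Heat load = 78200 MJ = 78,200,000,000 J / 1055 = 74,123,223 BTU
Gas: input = 74,123,223 / 0.93 = 79,702,390 BTU = 797 therm → 797 × €2.52 = €2,008.50
Heat pump: 74,123,223 BTU / 3412 = 21,720 kWh heat; / 2.6 = 8,355 kWh in → × €0.350 = €2,924.42
Difference = |€2,008.50 − €2,924.42| = €915.92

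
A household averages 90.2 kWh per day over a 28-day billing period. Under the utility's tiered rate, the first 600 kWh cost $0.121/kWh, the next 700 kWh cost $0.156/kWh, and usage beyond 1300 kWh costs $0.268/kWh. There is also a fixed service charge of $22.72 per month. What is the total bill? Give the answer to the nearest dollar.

Usage = 90.2 kWh/day × 28 days = 2525.6 kWh
First 600 kWh × $0.121 = $72.60
Next 700 kWh × $0.156 = $109.20
Remaining 1225.6 kWh × $0.268 = $328.46
Energy charge = $510.26; + service $22.72 = $532.98 ≈ $533

$533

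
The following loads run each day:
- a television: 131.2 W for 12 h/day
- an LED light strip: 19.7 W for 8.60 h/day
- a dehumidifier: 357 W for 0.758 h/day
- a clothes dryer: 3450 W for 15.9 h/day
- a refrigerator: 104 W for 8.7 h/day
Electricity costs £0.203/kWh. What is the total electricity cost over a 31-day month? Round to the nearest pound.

television: 131.2 W × 12 h × 31 d = 48,806 Wh = 48.81 kWh
LED light strip: 19.7 W × 8.60 h × 31 d = 5,252 Wh = 5.252 kWh
dehumidifier: 357 W × 0.758 h × 31 d = 8,389 Wh = 8.389 kWh
clothes dryer: 3450 W × 15.9 h × 31 d = 1,700,505 Wh = 1,701 kWh
refrigerator: 104 W × 8.7 h × 31 d = 28,049 Wh = 28.05 kWh
Total energy = 48.81 + 5.252 + 8.389 + 1,701 + 28.05 = 1,791 kWh
Cost = 1,791 kWh × £0.203 = £363.57 ≈ £364

£364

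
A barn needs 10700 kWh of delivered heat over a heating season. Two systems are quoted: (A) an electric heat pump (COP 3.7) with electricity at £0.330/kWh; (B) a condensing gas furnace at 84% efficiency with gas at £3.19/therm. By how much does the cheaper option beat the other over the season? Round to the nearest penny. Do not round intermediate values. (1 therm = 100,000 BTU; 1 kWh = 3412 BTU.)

Heat load = 10700 kWh × 3412 = 36,508,400 BTU
Gas: input = 36,508,400 / 0.84 = 43,462,381 BTU = 434.6 therm → 434.6 × £3.19 = £1,386.45
Heat pump: 36,508,400 BTU / 3412 = 10,700 kWh heat; / 3.7 = 2,892 kWh in → × £0.330 = £954.32
Difference = |£1,386.45 − £954.32| = £432.13

£432.13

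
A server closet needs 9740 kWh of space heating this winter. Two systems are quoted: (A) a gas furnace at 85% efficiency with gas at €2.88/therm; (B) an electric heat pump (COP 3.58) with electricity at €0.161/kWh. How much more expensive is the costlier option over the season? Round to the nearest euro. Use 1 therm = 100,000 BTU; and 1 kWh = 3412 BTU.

Heat load = 9740 kWh × 3412 = 33,232,880 BTU
Gas: input = 33,232,880 / 0.850 = 39,097,506 BTU = 391 therm → 391 × €2.88 = €1,126.01
Heat pump: 33,232,880 BTU / 3412 = 9,740 kWh heat; / 3.58 = 2,721 kWh in → × €0.161 = €438.03
Difference = |€1,126.01 − €438.03| = €687.98 ≈ €688

€688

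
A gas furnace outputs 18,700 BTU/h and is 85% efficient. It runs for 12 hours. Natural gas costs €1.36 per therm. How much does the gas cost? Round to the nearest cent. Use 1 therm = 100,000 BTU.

Heat delivered = 18,700 BTU/h × 12 h = 224,400 BTU
Gas input = 224,400 / 0.85 = 264,000 BTU
= 264,000 / 100,000 = 2.64 therm
Cost = 2.64 × €1.36/therm = €3.59

€3.59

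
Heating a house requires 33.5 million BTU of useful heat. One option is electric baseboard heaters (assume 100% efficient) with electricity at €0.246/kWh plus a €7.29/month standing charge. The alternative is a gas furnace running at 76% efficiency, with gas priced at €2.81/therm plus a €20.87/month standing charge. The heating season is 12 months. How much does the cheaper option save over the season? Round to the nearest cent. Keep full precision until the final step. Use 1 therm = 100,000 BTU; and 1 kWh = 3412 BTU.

Heat load = 33.5 × 10⁶ BTU = 33,500,000 BTU
Gas: input = 33,500,000 / 0.76 = 44,078,947 BTU = 440.8 therm → 440.8 × €2.81 = €1,238.62; + 12 × €20.87 standing = €1,489.06
Electric: 33,500,000 BTU / 3412 = 9,818 kWh → × €0.246 = €2,415.30; + 12 × €7.29 standing = €2,502.78
Difference = |€1,489.06 − €2,502.78| = €1,013.72

€1013.72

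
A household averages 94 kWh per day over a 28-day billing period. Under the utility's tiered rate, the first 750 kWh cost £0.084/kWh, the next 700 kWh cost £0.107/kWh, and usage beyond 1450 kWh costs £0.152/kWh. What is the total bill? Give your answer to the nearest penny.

£317.56

Usage = 94 kWh/day × 28 days = 2632 kWh
First 750 kWh × £0.084 = £63.00
Next 700 kWh × £0.107 = £74.90
Remaining 1182 kWh × £0.152 = £179.66
Total = £317.56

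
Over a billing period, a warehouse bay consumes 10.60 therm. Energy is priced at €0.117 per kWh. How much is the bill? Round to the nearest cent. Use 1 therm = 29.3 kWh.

10.60 therm × (29.3 kWh/therm) = 310.6 kWh
Cost = 310.6 kWh × €0.117/kWh = €36.34

€36.34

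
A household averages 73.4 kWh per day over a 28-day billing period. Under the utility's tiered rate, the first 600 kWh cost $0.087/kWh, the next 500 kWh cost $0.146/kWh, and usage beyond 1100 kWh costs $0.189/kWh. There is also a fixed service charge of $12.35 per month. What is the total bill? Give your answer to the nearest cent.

Usage = 73.4 kWh/day × 28 days = 2055.2 kWh
First 600 kWh × $0.087 = $52.20
Next 500 kWh × $0.146 = $73.00
Remaining 955.2 kWh × $0.189 = $180.53
Energy charge = $305.73; + service $12.35 = $318.08

$318.08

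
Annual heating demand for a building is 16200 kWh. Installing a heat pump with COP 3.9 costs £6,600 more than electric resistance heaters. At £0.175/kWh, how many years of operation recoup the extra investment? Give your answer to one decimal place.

Resistance: 16200 kWh × £0.175 = £2,835.00/yr
Heat pump: 16200 / 3.9 = 4154 kWh in → × £0.175 = £726.92/yr
Annual savings = £2,108.08
Payback = £6,600 / £2,108.08 = 3.13 years

3.1 years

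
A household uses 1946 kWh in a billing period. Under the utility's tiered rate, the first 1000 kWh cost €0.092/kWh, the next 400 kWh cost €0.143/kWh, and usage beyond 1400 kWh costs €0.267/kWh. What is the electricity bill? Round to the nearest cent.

First 1000 kWh × €0.092 = €92.00
Next 400 kWh × €0.143 = €57.20
Remaining 546 kWh × €0.267 = €145.78
Total = €294.98

€294.98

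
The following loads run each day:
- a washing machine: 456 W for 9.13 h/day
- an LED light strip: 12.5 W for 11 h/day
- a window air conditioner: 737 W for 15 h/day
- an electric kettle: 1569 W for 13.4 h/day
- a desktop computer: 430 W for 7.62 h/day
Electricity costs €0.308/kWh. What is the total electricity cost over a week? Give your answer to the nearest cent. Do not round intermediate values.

washing machine: 456 W × 9.13 h × 7 d = 29,143 Wh = 29.14 kWh
LED light strip: 12.5 W × 11 h × 7 d = 962 Wh = 0.9625 kWh
window air conditioner: 737 W × 15 h × 7 d = 77,385 Wh = 77.39 kWh
electric kettle: 1569 W × 13.4 h × 7 d = 147,172 Wh = 147.2 kWh
desktop computer: 430 W × 7.62 h × 7 d = 22,936 Wh = 22.94 kWh
Total energy = 29.14 + 0.9625 + 77.39 + 147.2 + 22.94 = 277.6 kWh
Cost = 277.6 kWh × €0.308 = €85.50

€85.50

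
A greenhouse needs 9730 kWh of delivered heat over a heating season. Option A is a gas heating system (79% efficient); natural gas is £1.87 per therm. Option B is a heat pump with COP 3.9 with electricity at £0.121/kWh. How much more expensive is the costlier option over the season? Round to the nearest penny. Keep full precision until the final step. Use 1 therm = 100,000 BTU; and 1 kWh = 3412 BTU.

£483.96

Heat load = 9730 kWh × 3412 = 33,198,760 BTU
Gas: input = 33,198,760 / 0.79 = 42,023,747 BTU = 420.2 therm → 420.2 × £1.87 = £785.84
Heat pump: 33,198,760 BTU / 3412 = 9,730 kWh heat; / 3.9 = 2,495 kWh in → × £0.121 = £301.88
Difference = |£785.84 − £301.88| = £483.96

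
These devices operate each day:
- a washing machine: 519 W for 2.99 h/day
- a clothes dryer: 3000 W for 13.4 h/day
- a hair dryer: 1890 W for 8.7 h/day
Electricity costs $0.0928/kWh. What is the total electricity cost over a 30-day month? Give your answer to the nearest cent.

$162.01

washing machine: 519 W × 2.99 h × 30 d = 46,554 Wh = 46.55 kWh
clothes dryer: 3000 W × 13.4 h × 30 d = 1,206,000 Wh = 1,206 kWh
hair dryer: 1890 W × 8.7 h × 30 d = 493,290 Wh = 493.3 kWh
Total energy = 46.55 + 1,206 + 493.3 = 1,746 kWh
Cost = 1,746 kWh × $0.0928 = $162.01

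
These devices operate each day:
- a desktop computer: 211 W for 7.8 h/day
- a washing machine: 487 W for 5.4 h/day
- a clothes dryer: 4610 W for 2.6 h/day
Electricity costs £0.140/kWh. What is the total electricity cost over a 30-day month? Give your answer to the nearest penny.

£68.30

desktop computer: 211 W × 7.8 h × 30 d = 49,374 Wh = 49.37 kWh
washing machine: 487 W × 5.4 h × 30 d = 78,894 Wh = 78.89 kWh
clothes dryer: 4610 W × 2.6 h × 30 d = 359,580 Wh = 359.6 kWh
Total energy = 49.37 + 78.89 + 359.6 = 487.8 kWh
Cost = 487.8 kWh × £0.140 = £68.30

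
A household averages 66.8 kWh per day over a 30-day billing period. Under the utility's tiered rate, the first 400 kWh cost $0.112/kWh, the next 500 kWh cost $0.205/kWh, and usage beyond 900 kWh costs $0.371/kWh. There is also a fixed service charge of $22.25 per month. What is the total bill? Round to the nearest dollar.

$579

Usage = 66.8 kWh/day × 30 days = 2004 kWh
First 400 kWh × $0.112 = $44.80
Next 500 kWh × $0.205 = $102.50
Remaining 1104 kWh × $0.371 = $409.58
Energy charge = $556.88; + service $22.25 = $579.13 ≈ $579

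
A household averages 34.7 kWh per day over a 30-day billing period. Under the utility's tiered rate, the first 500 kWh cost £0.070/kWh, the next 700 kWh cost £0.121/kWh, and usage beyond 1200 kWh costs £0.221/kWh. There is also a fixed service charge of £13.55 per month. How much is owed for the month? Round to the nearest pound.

Usage = 34.7 kWh/day × 30 days = 1041 kWh
First 500 kWh × £0.070 = £35.00
Next 541 kWh × £0.121 = £65.46
Remaining tier: 0 kWh (not reached)
Energy charge = £100.46; + service £13.55 = £114.01 ≈ £114

£114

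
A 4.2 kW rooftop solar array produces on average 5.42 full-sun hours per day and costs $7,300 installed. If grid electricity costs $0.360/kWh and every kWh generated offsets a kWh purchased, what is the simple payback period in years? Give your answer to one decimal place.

2.4 years

Daily generation = 4.2 kW × 5.42 h = 22.76 kWh
Annual generation = 22.76 × 365 = 8308.9 kWh
Annual savings = 8308.9 × $0.360 = $2,991.19
Payback = $7,300 / $2,991.19 = 2.44 years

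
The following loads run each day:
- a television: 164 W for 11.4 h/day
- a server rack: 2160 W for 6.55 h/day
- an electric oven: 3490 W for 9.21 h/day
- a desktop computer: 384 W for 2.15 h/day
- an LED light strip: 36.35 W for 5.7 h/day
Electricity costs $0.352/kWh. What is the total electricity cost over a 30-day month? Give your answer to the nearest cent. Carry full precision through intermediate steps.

television: 164 W × 11.4 h × 30 d = 56,088 Wh = 56.09 kWh
server rack: 2160 W × 6.55 h × 30 d = 424,440 Wh = 424.4 kWh
electric oven: 3490 W × 9.21 h × 30 d = 964,287 Wh = 964.3 kWh
desktop computer: 384 W × 2.15 h × 30 d = 24,768 Wh = 24.77 kWh
LED light strip: 36.35 W × 5.7 h × 30 d = 6,216 Wh = 6.216 kWh
Total energy = 56.09 + 424.4 + 964.3 + 24.77 + 6.216 = 1,476 kWh
Cost = 1,476 kWh × $0.352 = $519.48

$519.48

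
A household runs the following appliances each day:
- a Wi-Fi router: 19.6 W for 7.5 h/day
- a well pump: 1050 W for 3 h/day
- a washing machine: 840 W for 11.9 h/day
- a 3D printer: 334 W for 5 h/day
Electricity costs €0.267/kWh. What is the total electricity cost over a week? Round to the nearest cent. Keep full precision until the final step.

Wi-Fi router: 19.6 W × 7.5 h × 7 d = 1,029 Wh = 1.029 kWh
well pump: 1050 W × 3 h × 7 d = 22,050 Wh = 22.05 kWh
washing machine: 840 W × 11.9 h × 7 d = 69,972 Wh = 69.97 kWh
3D printer: 334 W × 5 h × 7 d = 11,690 Wh = 11.69 kWh
Total energy = 1.029 + 22.05 + 69.97 + 11.69 = 104.7 kWh
Cost = 104.7 kWh × €0.267 = €27.97

€27.97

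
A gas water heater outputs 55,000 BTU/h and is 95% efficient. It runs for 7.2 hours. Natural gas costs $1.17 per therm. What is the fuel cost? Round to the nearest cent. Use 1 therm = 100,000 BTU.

Heat delivered = 55,000 BTU/h × 7.2 h = 396,000 BTU
Gas input = 396,000 / 0.95 = 416,842 BTU
= 416,842 / 100,000 = 4.168 therm
Cost = 4.168 × $1.17/therm = $4.88

$4.88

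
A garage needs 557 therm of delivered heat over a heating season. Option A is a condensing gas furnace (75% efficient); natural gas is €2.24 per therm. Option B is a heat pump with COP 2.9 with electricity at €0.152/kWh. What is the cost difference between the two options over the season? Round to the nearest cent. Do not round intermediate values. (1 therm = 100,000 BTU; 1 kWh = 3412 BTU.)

Heat load = 557 therm × 100,000 = 55,700,000 BTU
Gas: input = 55,700,000 / 0.75 = 74,266,667 BTU = 742.7 therm → 742.7 × €2.24 = €1,663.57
Heat pump: 55,700,000 BTU / 3412 = 16,320 kWh heat; / 2.9 = 5,629 kWh in → × €0.152 = €855.64
Difference = |€1,663.57 − €855.64| = €807.93

€807.93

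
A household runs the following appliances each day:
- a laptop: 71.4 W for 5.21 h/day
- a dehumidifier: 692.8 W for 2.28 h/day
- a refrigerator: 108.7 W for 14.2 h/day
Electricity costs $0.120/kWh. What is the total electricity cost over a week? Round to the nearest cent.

$2.94

laptop: 71.4 W × 5.21 h × 7 d = 2,604 Wh = 2.604 kWh
dehumidifier: 692.8 W × 2.28 h × 7 d = 11,057 Wh = 11.06 kWh
refrigerator: 108.7 W × 14.2 h × 7 d = 10,805 Wh = 10.8 kWh
Total energy = 2.604 + 11.06 + 10.8 = 24.47 kWh
Cost = 24.47 kWh × $0.120 = $2.94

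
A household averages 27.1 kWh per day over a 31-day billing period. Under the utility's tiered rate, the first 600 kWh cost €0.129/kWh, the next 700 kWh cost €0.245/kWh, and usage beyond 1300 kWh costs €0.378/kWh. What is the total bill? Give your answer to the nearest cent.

€136.22

Usage = 27.1 kWh/day × 31 days = 840.1 kWh
First 600 kWh × €0.129 = €77.40
Next 240.1 kWh × €0.245 = €58.82
Remaining tier: 0 kWh (not reached)
Total = €136.22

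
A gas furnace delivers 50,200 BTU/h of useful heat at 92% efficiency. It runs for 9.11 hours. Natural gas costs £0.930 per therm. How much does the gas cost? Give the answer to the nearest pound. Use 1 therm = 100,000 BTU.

£5

Heat delivered = 50,200 BTU/h × 9.11 h = 457,322 BTU
Gas input = 457,322 / 0.92 = 497,089 BTU
= 497,089 / 100,000 = 4.971 therm
Cost = 4.971 × £0.930/therm = £4.62 ≈ £5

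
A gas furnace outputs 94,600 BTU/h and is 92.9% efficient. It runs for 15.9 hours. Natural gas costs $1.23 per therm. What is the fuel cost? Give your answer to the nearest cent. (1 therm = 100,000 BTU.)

Heat delivered = 94,600 BTU/h × 15.9 h = 1,504,140 BTU
Gas input = 1,504,140 / 0.929 = 1,619,096 BTU
= 1,619,096 / 100,000 = 16.19 therm
Cost = 16.19 × $1.23/therm = $19.91

$19.91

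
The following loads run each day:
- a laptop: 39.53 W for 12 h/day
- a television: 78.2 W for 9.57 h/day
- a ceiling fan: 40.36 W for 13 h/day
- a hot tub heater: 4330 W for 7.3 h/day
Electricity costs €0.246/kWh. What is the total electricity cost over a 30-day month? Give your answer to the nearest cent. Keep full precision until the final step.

laptop: 39.53 W × 12 h × 30 d = 14,231 Wh = 14.23 kWh
television: 78.2 W × 9.57 h × 30 d = 22,451 Wh = 22.45 kWh
ceiling fan: 40.36 W × 13 h × 30 d = 15,740 Wh = 15.74 kWh
hot tub heater: 4330 W × 7.3 h × 30 d = 948,270 Wh = 948.3 kWh
Total energy = 14.23 + 22.45 + 15.74 + 948.3 = 1,001 kWh
Cost = 1,001 kWh × €0.246 = €246.17

€246.17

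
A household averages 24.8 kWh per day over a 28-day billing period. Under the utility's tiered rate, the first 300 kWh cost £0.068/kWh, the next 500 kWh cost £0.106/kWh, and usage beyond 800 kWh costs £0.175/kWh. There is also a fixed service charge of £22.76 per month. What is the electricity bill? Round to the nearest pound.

Usage = 24.8 kWh/day × 28 days = 694.4 kWh
First 300 kWh × £0.068 = £20.40
Next 394.4 kWh × £0.106 = £41.81
Remaining tier: 0 kWh (not reached)
Energy charge = £62.21; + service £22.76 = £84.97 ≈ £85

£85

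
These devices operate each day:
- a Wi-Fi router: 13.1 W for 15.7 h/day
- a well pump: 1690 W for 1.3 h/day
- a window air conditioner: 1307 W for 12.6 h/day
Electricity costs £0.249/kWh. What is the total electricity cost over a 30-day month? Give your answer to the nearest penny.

Wi-Fi router: 13.1 W × 15.7 h × 30 d = 6,170 Wh = 6.17 kWh
well pump: 1690 W × 1.3 h × 30 d = 65,910 Wh = 65.91 kWh
window air conditioner: 1307 W × 12.6 h × 30 d = 494,046 Wh = 494 kWh
Total energy = 6.17 + 65.91 + 494 = 566.1 kWh
Cost = 566.1 kWh × £0.249 = £140.97

£140.97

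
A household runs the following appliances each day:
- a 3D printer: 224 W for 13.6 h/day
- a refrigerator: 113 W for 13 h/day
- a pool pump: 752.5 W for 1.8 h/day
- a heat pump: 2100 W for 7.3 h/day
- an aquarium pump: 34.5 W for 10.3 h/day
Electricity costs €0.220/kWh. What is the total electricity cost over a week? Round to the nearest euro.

3D printer: 224 W × 13.6 h × 7 d = 21,325 Wh = 21.32 kWh
refrigerator: 113 W × 13 h × 7 d = 10,283 Wh = 10.28 kWh
pool pump: 752.5 W × 1.8 h × 7 d = 9,482 Wh = 9.482 kWh
heat pump: 2100 W × 7.3 h × 7 d = 107,310 Wh = 107.3 kWh
aquarium pump: 34.5 W × 10.3 h × 7 d = 2,487 Wh = 2.487 kWh
Total energy = 21.32 + 10.28 + 9.482 + 107.3 + 2.487 = 150.9 kWh
Cost = 150.9 kWh × €0.220 = €33.20 ≈ €33

€33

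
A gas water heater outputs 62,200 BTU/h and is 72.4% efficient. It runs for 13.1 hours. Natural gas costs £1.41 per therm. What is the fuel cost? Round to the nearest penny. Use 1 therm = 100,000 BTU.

Heat delivered = 62,200 BTU/h × 13.1 h = 814,820 BTU
Gas input = 814,820 / 0.724 = 1,125,442 BTU
= 1,125,442 / 100,000 = 11.25 therm
Cost = 11.25 × £1.41/therm = £15.87

£15.87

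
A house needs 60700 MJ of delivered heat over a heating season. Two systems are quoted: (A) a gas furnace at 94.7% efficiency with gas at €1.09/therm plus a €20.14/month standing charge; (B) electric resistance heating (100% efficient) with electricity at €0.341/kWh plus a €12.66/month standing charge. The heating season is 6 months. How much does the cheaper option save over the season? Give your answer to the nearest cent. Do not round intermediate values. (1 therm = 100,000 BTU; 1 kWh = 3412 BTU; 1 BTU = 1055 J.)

€5043.07

Heat load = 60700 MJ = 60,700,000,000 J / 1055 = 57,535,545 BTU
Gas: input = 57,535,545 / 0.947 = 60,755,591 BTU = 607.6 therm → 607.6 × €1.09 = €662.24; + 6 × €20.14 standing = €783.08
Electric: 57,535,545 BTU / 3412 = 16,860 kWh → × €0.341 = €5,750.18; + 6 × €12.66 standing = €5,826.14
Difference = |€783.08 − €5,826.14| = €5,043.07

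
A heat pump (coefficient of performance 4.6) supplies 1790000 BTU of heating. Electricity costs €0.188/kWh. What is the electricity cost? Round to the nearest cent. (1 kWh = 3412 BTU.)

€21.44

Heat delivered = 1,790,000 BTU / 3412 = 524.6 kWh
Electrical input = 524.6 kWh / 4.6 = 114 kWh
Cost = 114 × €0.188/kWh = €21.44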